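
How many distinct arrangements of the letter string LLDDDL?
6! / (3! × 3!) = 20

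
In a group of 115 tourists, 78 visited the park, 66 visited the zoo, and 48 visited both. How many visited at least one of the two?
|A∪B| = |A| + |B| - |A∩B| = 78 + 66 - 48 = 96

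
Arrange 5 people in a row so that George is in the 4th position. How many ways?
Fix one position: (5-1)! = 24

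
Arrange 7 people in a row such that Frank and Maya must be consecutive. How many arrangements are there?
Treat the 2 as one block: (7-2+1)! × 2! = 720 × 2 = 1440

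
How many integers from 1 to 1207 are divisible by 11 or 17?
⌊1207/11⌋ + ⌊1207/17⌋ - ⌊1207/187⌋ = 109 + 71 - 6 = 174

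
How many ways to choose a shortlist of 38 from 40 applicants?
C(40,38) = 40!/(38!×2!) = 780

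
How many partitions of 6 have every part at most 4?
Let r_j(i) = number of partitions of i into parts ≤ j, for i = 0..6. r_1(i) = 1 for all i; r_j(i) = r_{j-1}(i) + r_j(i-j). Rows j = 2..4: ≤2: 1 1 2 2 3 3 4; ≤3: 1 1 2 3 4 5 7; ≤4: 1 1 2 3 5 6 9. r_4(6) = 9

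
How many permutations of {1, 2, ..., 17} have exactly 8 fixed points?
Choose the 8 fixed points C(17,8) = 24310, derange the rest: !9 = Σ_{j=0}^{9} (-1)^j·9!/j! = 362880 - 362880 + 181440 - 60480 + 15120 - 3024 + 504 - 72 + 9 - 1 = 133496. Product = 24310 × 133496 = 3245287760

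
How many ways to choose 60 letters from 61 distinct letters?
C(61,60) = 61!/(60!×1!) = 61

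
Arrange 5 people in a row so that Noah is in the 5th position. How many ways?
Fix one position: (5-1)! = 24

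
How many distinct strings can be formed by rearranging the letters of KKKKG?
5! / (4! × 1!) = 5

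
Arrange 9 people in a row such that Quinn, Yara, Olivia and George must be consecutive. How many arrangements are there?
Treat the 4 as one block: (9-4+1)! × 4! = 720 × 24 = 17280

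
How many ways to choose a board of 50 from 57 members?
C(57,50) = 57!/(50!×7!) = 264385836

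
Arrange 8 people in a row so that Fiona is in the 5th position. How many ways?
Fix one position: (8-1)! = 5040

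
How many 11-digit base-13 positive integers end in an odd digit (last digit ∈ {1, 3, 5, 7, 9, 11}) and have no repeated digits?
Last∈{1,3,5,7,9,11}. Last=0: 0. Last nonzero: 6×11×P(11,9) = 1317254400. Total = 1317254400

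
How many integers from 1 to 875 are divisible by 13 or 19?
⌊875/13⌋ + ⌊875/19⌋ - ⌊875/247⌋ = 67 + 46 - 3 = 110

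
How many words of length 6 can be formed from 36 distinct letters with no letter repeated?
P(36,6) = 36!/(36-6)! = 1402410240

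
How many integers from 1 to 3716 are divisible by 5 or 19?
⌊3716/5⌋ + ⌊3716/19⌋ - ⌊3716/95⌋ = 743 + 195 - 39 = 899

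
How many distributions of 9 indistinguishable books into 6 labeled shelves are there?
C(9+6-1, 6-1) = C(14, 5) = 2002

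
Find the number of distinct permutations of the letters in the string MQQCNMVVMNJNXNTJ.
16! / (1! × 4! × 1! × 2! × 2! × 1! × 3! × 2!) = 18162144000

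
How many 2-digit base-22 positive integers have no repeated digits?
First digit: 21 choices (nonzero). Then descending: 21 × 21 = 441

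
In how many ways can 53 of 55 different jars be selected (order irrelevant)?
C(55,53) = 55!/(53!×2!) = 1485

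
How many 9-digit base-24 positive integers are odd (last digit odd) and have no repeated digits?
Last∈{1,3,5,7,9,11,13,15,17,19,21,23}. Last=0: 0. Last nonzero: 12×22×P(22,7) = 226919024640. Total = 226919024640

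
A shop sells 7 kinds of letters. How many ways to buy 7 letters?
C(7+7-1, 7-1) = C(13, 6) = 1716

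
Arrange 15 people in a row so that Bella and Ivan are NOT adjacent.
Total - adjacent = 15! - (15-1)!×2 = 1307674368000 - 174356582400 = 1133317785600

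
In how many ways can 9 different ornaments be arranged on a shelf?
9! = 362880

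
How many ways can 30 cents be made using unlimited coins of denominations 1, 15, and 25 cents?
Coefficient of x^30 in 1/(1-x^1) · 1/(1-x^15) · 1/(1-x^25). Case on j = number of 25-cent coins (j = 0..1); remainder r = 30 - 25j is made from {1,15} in ⌊r/15⌋+1 ways. r = 30, 5 → 3 + 1 = 4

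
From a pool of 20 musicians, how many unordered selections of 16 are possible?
C(20,16) = 20!/(16!×4!) = 4845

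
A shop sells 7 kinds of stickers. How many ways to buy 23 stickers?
C(23+7-1, 7-1) = C(29, 6) = 475020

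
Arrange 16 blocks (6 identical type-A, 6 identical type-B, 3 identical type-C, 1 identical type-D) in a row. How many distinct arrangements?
16! / (6! × 6! × 3! × 1!) = 6726720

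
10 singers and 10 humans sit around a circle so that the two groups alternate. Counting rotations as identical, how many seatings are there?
Fix one of the singers: (10-1)! ways for the remaining singers, × 10! ways for the humans = 362880 × 3628800 = 1316818944000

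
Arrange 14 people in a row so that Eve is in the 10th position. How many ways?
Fix one position: (14-1)! = 6227020800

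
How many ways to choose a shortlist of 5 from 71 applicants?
C(71,5) = 71!/(5!×66!) = 13019909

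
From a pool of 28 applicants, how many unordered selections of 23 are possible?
C(28,23) = 28!/(23!×5!) = 98280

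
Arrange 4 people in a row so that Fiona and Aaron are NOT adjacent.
Total - adjacent = 4! - (4-1)!×2 = 24 - 12 = 12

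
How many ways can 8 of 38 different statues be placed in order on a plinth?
P(38,8) = 38!/(38-8)! = 1971788797440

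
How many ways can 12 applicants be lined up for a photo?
12! = 479001600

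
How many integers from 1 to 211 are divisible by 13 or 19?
⌊211/13⌋ + ⌊211/19⌋ - ⌊211/247⌋ = 16 + 11 - 0 = 27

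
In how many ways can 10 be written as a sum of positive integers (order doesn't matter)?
Pentagonal recurrence p(n) = p(n-1) + p(n-2) - p(n-5) - p(n-7) + p(n-12) + p(n-15) - ... gives p(0..9) = 1, 1, 2, 3, 5, 7, 11, 15, 22, 30. p(10) = p(9) + p(8) - p(5) - p(3) = 30 + 22 - 7 - 3 = 42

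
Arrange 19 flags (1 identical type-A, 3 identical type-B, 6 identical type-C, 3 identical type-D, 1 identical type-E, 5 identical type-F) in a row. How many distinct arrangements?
19! / (1! × 3! × 6! × 3! × 1! × 5!) = 39109150080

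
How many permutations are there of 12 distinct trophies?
12! = 479001600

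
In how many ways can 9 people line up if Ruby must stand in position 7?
Fix one position: (9-1)! = 40320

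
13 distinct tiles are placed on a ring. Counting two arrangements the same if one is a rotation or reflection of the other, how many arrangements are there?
(13-1)!/2 = 479001600/2 = 239500800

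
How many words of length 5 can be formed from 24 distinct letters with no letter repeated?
P(24,5) = 24!/(24-5)! = 5100480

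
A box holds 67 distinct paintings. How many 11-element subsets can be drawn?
C(67,11) = 67!/(11!×56!) = 1285063345176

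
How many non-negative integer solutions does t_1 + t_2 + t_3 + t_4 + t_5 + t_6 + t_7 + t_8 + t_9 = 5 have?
C(5+9-1, 9-1) = C(13, 8) = 1287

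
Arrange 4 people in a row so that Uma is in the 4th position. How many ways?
Fix one position: (4-1)! = 6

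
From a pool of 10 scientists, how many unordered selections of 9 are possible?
C(10,9) = 10!/(9!×1!) = 10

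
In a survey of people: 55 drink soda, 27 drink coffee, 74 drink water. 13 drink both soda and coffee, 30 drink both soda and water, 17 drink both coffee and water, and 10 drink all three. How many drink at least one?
|A∪B∪C| = 55+27+74-13-30-17+10 = 106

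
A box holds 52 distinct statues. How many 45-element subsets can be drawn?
C(52,45) = 52!/(45!×7!) = 133784560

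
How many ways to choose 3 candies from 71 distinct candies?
C(71,3) = 71!/(3!×68!) = 57155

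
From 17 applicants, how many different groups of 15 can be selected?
C(17,15) = 17!/(15!×2!) = 136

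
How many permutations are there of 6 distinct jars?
6! = 720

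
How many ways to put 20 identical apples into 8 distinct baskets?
C(20+8-1, 8-1) = C(27, 7) = 888030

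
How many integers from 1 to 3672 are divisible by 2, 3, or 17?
⌊3672/2⌋+⌊3672/3⌋+⌊3672/17⌋ - ⌊3672/6⌋-⌊3672/34⌋-⌊3672/51⌋ + ⌊3672/102⌋ = 1836+1224+216 - 612-108-72 + 36 = 2520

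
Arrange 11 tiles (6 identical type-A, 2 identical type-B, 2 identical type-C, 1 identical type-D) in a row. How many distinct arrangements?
11! / (6! × 2! × 2! × 1!) = 13860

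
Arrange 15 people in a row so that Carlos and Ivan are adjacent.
Treat as block: (15-1)! × 2! = 87178291200 × 2 = 174356582400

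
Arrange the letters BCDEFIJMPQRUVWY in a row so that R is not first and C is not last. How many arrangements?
By inclusion-exclusion: 15! - 2×(15-1)! + (15-2)! = 1307674368000 - 174356582400 + 6227020800 = 1139544806400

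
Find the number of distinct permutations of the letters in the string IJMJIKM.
7! / (2! × 2! × 1! × 2!) = 630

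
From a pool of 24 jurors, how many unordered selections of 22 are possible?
C(24,22) = 24!/(22!×2!) = 276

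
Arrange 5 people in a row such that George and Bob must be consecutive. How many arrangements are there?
Treat the 2 as one block: (5-2+1)! × 2! = 24 × 2 = 48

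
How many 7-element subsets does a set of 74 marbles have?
C(74,7) = 74!/(7!×67!) = 1799579064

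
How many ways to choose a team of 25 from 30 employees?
C(30,25) = 30!/(25!×5!) = 142506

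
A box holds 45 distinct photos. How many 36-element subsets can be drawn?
C(45,36) = 45!/(36!×9!) = 886163135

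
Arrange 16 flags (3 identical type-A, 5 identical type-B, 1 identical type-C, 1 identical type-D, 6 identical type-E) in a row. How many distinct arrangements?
16! / (3! × 5! × 1! × 1! × 6!) = 40360320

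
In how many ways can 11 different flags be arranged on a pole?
11! = 39916800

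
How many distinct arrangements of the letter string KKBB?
4! / (2! × 2!) = 6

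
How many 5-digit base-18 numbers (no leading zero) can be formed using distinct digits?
First digit: 17 choices (nonzero). Then descending: 17 × 17 × 16 × 15 × 14 = 971040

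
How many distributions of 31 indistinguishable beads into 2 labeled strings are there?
C(31+2-1, 2-1) = C(32, 1) = 32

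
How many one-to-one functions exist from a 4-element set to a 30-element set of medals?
P(30,4) = 30!/(30-4)! = 657720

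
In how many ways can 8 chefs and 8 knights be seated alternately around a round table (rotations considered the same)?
Fix one of the chefs: (8-1)! ways for the remaining chefs, × 8! ways for the knights = 5040 × 40320 = 203212800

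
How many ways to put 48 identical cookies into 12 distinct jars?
C(48+12-1, 12-1) = C(59, 11) = 279871768995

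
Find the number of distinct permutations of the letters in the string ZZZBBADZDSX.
11! / (2! × 1! × 1! × 4! × 2! × 1!) = 415800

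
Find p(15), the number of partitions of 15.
Pentagonal recurrence p(n) = p(n-1) + p(n-2) - p(n-5) - p(n-7) + p(n-12) + p(n-15) - ... gives p(0..14) = 1, 1, 2, 3, 5, 7, 11, 15, 22, 30, 42, 56, 77, 101, 135. p(15) = p(14) + p(13) - p(10) - p(8) + p(3) + p(0) = 135 + 101 - 42 - 22 + 3 + 1 = 176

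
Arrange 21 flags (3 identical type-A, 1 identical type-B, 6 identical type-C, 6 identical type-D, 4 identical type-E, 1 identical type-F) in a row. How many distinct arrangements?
21! / (3! × 1! × 6! × 6! × 4! × 1!) = 684410126400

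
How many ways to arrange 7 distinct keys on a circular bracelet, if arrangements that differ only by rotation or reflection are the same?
(7-1)!/2 = 720/2 = 360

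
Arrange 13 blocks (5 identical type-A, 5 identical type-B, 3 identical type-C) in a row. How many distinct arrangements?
13! / (5! × 5! × 3!) = 72072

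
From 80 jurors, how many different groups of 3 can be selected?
C(80,3) = 80!/(3!×77!) = 82160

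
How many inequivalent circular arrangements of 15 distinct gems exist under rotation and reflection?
(15-1)!/2 = 87178291200/2 = 43589145600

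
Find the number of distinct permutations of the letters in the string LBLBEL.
6! / (3! × 1! × 2!) = 60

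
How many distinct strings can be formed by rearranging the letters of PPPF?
4! / (3! × 1!) = 4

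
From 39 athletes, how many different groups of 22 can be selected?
C(39,22) = 39!/(22!×17!) = 51021117810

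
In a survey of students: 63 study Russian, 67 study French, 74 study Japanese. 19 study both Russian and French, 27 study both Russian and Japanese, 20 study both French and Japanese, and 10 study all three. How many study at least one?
|A∪B∪C| = 63+67+74-19-27-20+10 = 148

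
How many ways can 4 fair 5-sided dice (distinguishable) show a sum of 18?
Coefficient of x^18 in (x + x² + ... + x^5)^4. By inclusion-exclusion on dice exceeding 5: Σ_j (-1)^j C(4,j)·C(18-1-5j, 3) = C(4,0)·C(17,3) - C(4,1)·C(12,3) + C(4,2)·C(7,3) = 1·680 - 4·220 + 6·35 = 10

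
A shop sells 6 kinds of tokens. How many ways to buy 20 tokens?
C(20+6-1, 6-1) = C(25, 5) = 53130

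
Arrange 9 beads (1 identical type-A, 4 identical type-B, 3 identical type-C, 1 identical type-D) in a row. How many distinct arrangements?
9! / (1! × 4! × 3! × 1!) = 2520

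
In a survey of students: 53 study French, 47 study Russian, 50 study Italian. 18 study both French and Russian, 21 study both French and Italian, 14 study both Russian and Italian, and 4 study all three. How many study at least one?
|A∪B∪C| = 53+47+50-18-21-14+4 = 101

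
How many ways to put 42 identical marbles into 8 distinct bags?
C(42+8-1, 8-1) = C(49, 7) = 85900584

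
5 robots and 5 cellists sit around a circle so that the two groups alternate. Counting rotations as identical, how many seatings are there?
Fix one of the robots: (5-1)! ways for the remaining robots, × 5! ways for the cellists = 24 × 120 = 2880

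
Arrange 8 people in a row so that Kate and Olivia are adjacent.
Treat as block: (8-1)! × 2! = 5040 × 2 = 10080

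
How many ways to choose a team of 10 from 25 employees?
C(25,10) = 25!/(10!×15!) = 3268760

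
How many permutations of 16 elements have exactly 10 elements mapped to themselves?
Choose the 10 fixed points C(16,10) = 8008, derange the rest: !6 = Σ_{j=0}^{6} (-1)^j·6!/j! = 720 - 720 + 360 - 120 + 30 - 6 + 1 = 265. Product = 8008 × 265 = 2122120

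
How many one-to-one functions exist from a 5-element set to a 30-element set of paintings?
P(30,5) = 30!/(30-5)! = 17100720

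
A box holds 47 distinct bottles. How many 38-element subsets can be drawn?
C(47,38) = 47!/(38!×9!) = 1362649145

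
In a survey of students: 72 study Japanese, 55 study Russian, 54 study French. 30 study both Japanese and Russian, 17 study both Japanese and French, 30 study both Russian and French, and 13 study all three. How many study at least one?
|A∪B∪C| = 72+55+54-30-17-30+13 = 117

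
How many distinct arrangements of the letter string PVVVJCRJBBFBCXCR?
16! / (3! × 3! × 1! × 1! × 1! × 2! × 2! × 3!) = 24216192000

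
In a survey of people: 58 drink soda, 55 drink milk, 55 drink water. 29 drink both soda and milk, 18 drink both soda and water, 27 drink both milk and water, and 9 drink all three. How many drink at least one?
|A∪B∪C| = 58+55+55-29-18-27+9 = 103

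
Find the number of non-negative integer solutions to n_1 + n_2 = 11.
C(11+2-1, 2-1) = C(12, 1) = 12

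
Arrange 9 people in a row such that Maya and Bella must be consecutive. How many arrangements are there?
Treat the 2 as one block: (9-2+1)! × 2! = 40320 × 2 = 80640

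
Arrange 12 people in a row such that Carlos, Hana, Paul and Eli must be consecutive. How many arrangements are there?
Treat the 4 as one block: (12-4+1)! × 4! = 362880 × 24 = 8709120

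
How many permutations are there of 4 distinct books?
4! = 24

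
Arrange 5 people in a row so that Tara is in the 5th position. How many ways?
Fix one position: (5-1)! = 24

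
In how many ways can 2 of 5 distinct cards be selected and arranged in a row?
P(5,2) = 5!/(5-2)! = 20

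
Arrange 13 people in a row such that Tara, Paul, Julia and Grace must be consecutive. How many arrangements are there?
Treat the 4 as one block: (13-4+1)! × 4! = 3628800 × 24 = 87091200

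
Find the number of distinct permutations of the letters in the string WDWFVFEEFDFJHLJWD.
17! / (1! × 1! × 3! × 1! × 2! × 2! × 3! × 4!) = 102918816000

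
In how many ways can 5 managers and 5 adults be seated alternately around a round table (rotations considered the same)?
Fix one of the managers: (5-1)! ways for the remaining managers, × 5! ways for the adults = 24 × 120 = 2880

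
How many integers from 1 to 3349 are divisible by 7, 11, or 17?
⌊3349/7⌋+⌊3349/11⌋+⌊3349/17⌋ - ⌊3349/77⌋-⌊3349/119⌋-⌊3349/187⌋ + ⌊3349/1309⌋ = 478+304+197 - 43-28-17 + 2 = 893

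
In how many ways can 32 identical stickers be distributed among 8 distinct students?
C(32+8-1, 8-1) = C(39, 7) = 15380937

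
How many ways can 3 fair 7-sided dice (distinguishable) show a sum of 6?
Coefficient of x^6 in (x + x² + ... + x^7)^3. By inclusion-exclusion on dice exceeding 7: Σ_j (-1)^j C(3,j)·C(6-1-7j, 2) = C(3,0)·C(5,2) = 1·10 = 10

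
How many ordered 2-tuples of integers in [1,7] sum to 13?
Coefficient of x^13 in (x + x² + ... + x^7)^2. By inclusion-exclusion on dice exceeding 7: Σ_j (-1)^j C(2,j)·C(13-1-7j, 1) = C(2,0)·C(12,1) - C(2,1)·C(5,1) = 1·12 - 2·5 = 2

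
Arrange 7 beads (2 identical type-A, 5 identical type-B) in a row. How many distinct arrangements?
7! / (2! × 5!) = 21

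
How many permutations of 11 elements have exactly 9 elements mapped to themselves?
Choose the 9 fixed points C(11,9) = 55, derange the rest: !2 = Σ_{j=0}^{2} (-1)^j·2!/j! = 2 - 2 + 1 = 1. Product = 55 × 1 = 55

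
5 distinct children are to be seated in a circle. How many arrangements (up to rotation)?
Circular: fix one position, arrange the rest. (5-1)! = 24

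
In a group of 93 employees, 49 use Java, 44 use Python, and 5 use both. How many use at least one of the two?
|A∪B| = |A| + |B| - |A∩B| = 49 + 44 - 5 = 88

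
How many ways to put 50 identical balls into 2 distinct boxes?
C(50+2-1, 2-1) = C(51, 1) = 51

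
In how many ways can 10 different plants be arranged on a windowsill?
10! = 3628800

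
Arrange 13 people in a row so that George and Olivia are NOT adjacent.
Total - adjacent = 13! - (13-1)!×2 = 6227020800 - 958003200 = 5269017600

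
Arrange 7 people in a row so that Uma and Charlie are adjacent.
Treat as block: (7-1)! × 2! = 720 × 2 = 1440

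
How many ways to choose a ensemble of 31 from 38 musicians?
C(38,31) = 38!/(31!×7!) = 12620256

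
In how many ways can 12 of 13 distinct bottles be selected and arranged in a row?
P(13,12) = 13!/(13-12)! = 6227020800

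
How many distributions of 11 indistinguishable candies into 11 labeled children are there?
C(11+11-1, 11-1) = C(21, 10) = 352716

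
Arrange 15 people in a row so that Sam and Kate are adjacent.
Treat as block: (15-1)! × 2! = 87178291200 × 2 = 174356582400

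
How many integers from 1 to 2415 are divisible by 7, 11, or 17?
⌊2415/7⌋+⌊2415/11⌋+⌊2415/17⌋ - ⌊2415/77⌋-⌊2415/119⌋-⌊2415/187⌋ + ⌊2415/1309⌋ = 345+219+142 - 31-20-12 + 1 = 644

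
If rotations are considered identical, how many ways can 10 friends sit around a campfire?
Circular: fix one position, arrange the rest. (10-1)! = 362880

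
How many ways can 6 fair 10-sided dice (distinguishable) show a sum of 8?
Coefficient of x^8 in (x + x² + ... + x^10)^6. By inclusion-exclusion on dice exceeding 10: Σ_j (-1)^j C(6,j)·C(8-1-10j, 5) = C(6,0)·C(7,5) = 1·21 = 21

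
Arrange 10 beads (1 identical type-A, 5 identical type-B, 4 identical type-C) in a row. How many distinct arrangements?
10! / (1! × 5! × 4!) = 1260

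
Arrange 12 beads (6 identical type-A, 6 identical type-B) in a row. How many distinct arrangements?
12! / (6! × 6!) = 924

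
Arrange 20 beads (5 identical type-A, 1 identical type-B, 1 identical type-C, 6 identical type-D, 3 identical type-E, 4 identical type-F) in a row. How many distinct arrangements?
20! / (5! × 1! × 1! × 6! × 3! × 4!) = 195545750400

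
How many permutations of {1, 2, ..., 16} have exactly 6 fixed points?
Choose the 6 fixed points C(16,6) = 8008, derange the rest: !10 = Σ_{j=0}^{10} (-1)^j·10!/j! = 3628800 - 3628800 + 1814400 - 604800 + 151200 - 30240 + 5040 - 720 + 90 - 10 + 1 = 1334961. Product = 8008 × 1334961 = 10690367688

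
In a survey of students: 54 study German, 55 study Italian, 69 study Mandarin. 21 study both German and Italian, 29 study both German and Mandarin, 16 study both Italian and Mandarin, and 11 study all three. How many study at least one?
|A∪B∪C| = 54+55+69-21-29-16+11 = 123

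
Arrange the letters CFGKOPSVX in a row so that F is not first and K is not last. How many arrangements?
By inclusion-exclusion: 9! - 2×(9-1)! + (9-2)! = 362880 - 80640 + 5040 = 287280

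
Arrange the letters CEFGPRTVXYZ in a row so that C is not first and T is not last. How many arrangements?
By inclusion-exclusion: 11! - 2×(11-1)! + (11-2)! = 39916800 - 7257600 + 362880 = 33022080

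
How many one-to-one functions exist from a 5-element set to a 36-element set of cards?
P(36,5) = 36!/(36-5)! = 45239040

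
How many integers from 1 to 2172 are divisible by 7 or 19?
⌊2172/7⌋ + ⌊2172/19⌋ - ⌊2172/133⌋ = 310 + 114 - 16 = 408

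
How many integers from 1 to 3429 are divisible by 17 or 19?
⌊3429/17⌋ + ⌊3429/19⌋ - ⌊3429/323⌋ = 201 + 180 - 10 = 371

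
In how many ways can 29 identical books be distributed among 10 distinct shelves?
C(29+10-1, 10-1) = C(38, 9) = 163011640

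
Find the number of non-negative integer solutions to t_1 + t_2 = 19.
C(19+2-1, 2-1) = C(20, 1) = 20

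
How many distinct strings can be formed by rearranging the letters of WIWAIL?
6! / (1! × 2! × 2! × 1!) = 180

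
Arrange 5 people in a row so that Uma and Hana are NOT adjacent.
Total - adjacent = 5! - (5-1)!×2 = 120 - 48 = 72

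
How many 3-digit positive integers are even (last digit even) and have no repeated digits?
Last∈{0,2,4,6,8}. Last=0: 72. Last nonzero: 4×8×P(8,1) = 256. Total = 328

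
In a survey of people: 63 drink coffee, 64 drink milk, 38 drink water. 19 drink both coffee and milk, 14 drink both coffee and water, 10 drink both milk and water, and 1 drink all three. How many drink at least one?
|A∪B∪C| = 63+64+38-19-14-10+1 = 123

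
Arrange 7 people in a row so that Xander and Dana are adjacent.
Treat as block: (7-1)! × 2! = 720 × 2 = 1440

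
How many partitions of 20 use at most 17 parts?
By conjugation, equals partitions of 20 into parts ≤ 17. Let r_j(i) = number of partitions of i into parts ≤ j, for i = 0..20. r_1(i) = 1 for all i; r_j(i) = r_{j-1}(i) + r_j(i-j). Rows j = 2..17: ≤2: 1 1 2 2 3 3 4 4 5 5 6 6 7 7 8 8 9 9 10 10 11; ≤3: 1 1 2 3 4 5 7 8 10 12 14 16 19 21 24 27 30 33 37 40 44; ≤4: 1 1 2 3 5 6 9 11 15 18 23 27 34 39 47 54 64 72 84 94 108; ≤5: 1 1 2 3 5 7 10 13 18 23 30 37 47 57 70 84 101 119 141 164 192; ≤6: 1 1 2 3 5 7 11 14 20 26 35 44 58 71 90 110 136 163 199 235 282; ≤7: 1 1 2 3 5 7 11 15 21 28 38 49 65 82 105 131 164 201 248 300 364; ≤8: 1 1 2 3 5 7 11 15 22 29 40 52 70 89 116 146 186 230 288 352 434; ≤9: 1 1 2 3 5 7 11 15 22 30 41 54 73 94 123 157 201 252 318 393 488; ≤10: 1 1 2 3 5 7 11 15 22 30 42 55 75 97 128 164 212 267 340 423 530; ≤11: 1 1 2 3 5 7 11 15 22 30 42 56 76 99 131 169 219 278 355 445 560; ≤12: 1 1 2 3 5 7 11 15 22 30 42 56 77 100 133 172 224 285 366 460 582; ≤13: 1 1 2 3 5 7 11 15 22 30 42 56 77 101 134 174 227 290 373 471 597; ≤14: 1 1 2 3 5 7 11 15 22 30 42 56 77 101 135 175 229 293 378 478 608; ≤15: 1 1 2 3 5 7 11 15 22 30 42 56 77 101 135 176 230 295 381 483 615; ≤16: 1 1 2 3 5 7 11 15 22 30 42 56 77 101 135 176 231 296 383 486 620; ≤17: 1 1 2 3 5 7 11 15 22 30 42 56 77 101 135 176 231 297 384 488 623. r_17(20) = 623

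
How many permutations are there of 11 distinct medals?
11! = 39916800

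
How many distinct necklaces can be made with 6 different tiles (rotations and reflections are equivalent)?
(6-1)!/2 = 120/2 = 60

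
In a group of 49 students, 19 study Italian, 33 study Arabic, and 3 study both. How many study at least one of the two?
|A∪B| = |A| + |B| - |A∩B| = 19 + 33 - 3 = 49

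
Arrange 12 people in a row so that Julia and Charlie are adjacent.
Treat as block: (12-1)! × 2! = 39916800 × 2 = 79833600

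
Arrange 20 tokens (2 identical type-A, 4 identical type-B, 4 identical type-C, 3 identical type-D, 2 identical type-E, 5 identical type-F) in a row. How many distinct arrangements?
20! / (2! × 4! × 4! × 3! × 2! × 5!) = 1466593128000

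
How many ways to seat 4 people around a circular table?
Circular: fix one position, arrange the rest. (4-1)! = 6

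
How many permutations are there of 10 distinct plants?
10! = 3628800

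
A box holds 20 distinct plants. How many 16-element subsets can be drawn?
C(20,16) = 20!/(16!×4!) = 4845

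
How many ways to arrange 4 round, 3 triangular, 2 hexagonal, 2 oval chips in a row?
11! / (4! × 3! × 2! × 2!) = 69300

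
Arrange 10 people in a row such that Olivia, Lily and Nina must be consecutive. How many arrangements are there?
Treat the 3 as one block: (10-3+1)! × 3! = 40320 × 6 = 241920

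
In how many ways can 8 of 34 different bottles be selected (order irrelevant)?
C(34,8) = 34!/(8!×26!) = 18156204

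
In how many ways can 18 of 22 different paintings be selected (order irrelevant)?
C(22,18) = 22!/(18!×4!) = 7315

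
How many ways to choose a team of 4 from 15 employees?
C(15,4) = 15!/(4!×11!) = 1365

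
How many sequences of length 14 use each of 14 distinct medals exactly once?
14! = 87178291200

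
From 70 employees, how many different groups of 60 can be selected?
C(70,60) = 70!/(60!×10!) = 396704524216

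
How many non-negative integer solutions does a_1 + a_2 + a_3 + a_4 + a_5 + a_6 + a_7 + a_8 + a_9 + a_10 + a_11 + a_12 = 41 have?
C(41+12-1, 12-1) = C(52, 11) = 60403728840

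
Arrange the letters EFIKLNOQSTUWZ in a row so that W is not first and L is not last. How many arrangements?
By inclusion-exclusion: 13! - 2×(13-1)! + (13-2)! = 6227020800 - 958003200 + 39916800 = 5308934400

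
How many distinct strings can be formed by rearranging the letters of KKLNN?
5! / (1! × 2! × 2!) = 30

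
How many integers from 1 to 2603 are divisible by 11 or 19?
⌊2603/11⌋ + ⌊2603/19⌋ - ⌊2603/209⌋ = 236 + 137 - 12 = 361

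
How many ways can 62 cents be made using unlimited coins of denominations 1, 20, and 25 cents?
Coefficient of x^62 in 1/(1-x^1) · 1/(1-x^20) · 1/(1-x^25). Case on j = number of 25-cent coins (j = 0..2); remainder r = 62 - 25j is made from {1,20} in ⌊r/20⌋+1 ways. r = 62, 37, 12 → 4 + 2 + 1 = 7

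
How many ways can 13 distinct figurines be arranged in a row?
13! = 6227020800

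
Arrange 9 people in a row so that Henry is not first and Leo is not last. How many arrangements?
By inclusion-exclusion: 9! - 2×(9-1)! + (9-2)! = 362880 - 80640 + 5040 = 287280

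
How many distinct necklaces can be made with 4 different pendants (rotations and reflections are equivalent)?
(4-1)!/2 = 6/2 = 3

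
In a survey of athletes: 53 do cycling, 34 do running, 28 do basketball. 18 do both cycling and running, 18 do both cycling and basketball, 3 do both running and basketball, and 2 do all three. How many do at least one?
|A∪B∪C| = 53+34+28-18-18-3+2 = 78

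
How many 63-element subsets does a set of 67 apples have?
C(67,63) = 67!/(63!×4!) = 766480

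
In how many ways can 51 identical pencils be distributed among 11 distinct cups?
C(51+11-1, 11-1) = C(61, 10) = 90177170226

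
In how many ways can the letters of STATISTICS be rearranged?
10! / (3! × 3! × 1! × 2! × 1!) = 50400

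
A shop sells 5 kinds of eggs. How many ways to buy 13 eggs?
C(13+5-1, 5-1) = C(17, 4) = 2380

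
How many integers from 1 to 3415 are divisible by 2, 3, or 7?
⌊3415/2⌋+⌊3415/3⌋+⌊3415/7⌋ - ⌊3415/6⌋-⌊3415/14⌋-⌊3415/21⌋ + ⌊3415/42⌋ = 1707+1138+487 - 569-243-162 + 81 = 2439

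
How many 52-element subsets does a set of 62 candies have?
C(62,52) = 62!/(52!×10!) = 107518933731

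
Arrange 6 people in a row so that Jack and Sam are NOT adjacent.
Total - adjacent = 6! - (6-1)!×2 = 720 - 240 = 480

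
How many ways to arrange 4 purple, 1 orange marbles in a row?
5! / (4! × 1!) = 5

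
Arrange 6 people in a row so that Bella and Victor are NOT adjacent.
Total - adjacent = 6! - (6-1)!×2 = 720 - 240 = 480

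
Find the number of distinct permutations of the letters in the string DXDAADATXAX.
11! / (3! × 3! × 4! × 1!) = 46200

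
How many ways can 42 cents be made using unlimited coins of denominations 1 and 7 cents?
Coefficient of x^42 in 1/(1-x^1) · 1/(1-x^7). Use j coins of 7 for j = 0..⌊42/7⌋ = 6, the rest in 1s: 6 + 1 = 7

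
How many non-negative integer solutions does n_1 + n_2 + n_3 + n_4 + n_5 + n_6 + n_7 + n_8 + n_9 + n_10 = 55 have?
C(55+10-1, 10-1) = C(64, 9) = 27540584512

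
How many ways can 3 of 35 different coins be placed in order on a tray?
P(35,3) = 35!/(35-3)! = 39270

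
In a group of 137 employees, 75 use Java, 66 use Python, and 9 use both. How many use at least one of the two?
|A∪B| = |A| + |B| - |A∩B| = 75 + 66 - 9 = 132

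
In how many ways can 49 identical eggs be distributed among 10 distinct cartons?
C(49+10-1, 10-1) = C(58, 9) = 10648873950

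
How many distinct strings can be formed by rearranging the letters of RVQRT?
5! / (2! × 1! × 1! × 1!) = 60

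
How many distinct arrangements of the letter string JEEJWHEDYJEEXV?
14! / (1! × 3! × 5! × 1! × 1! × 1! × 1! × 1!) = 121080960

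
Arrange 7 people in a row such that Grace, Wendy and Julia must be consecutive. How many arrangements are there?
Treat the 3 as one block: (7-3+1)! × 3! = 120 × 6 = 720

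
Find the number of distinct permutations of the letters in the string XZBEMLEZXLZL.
12! / (1! × 2! × 3! × 3! × 2! × 1!) = 3326400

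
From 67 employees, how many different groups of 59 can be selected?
C(67,59) = 67!/(59!×8!) = 6522361560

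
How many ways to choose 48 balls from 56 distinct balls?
C(56,48) = 56!/(48!×8!) = 1420494075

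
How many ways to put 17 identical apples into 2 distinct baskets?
C(17+2-1, 2-1) = C(18, 1) = 18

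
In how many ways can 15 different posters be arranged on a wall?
15! = 1307674368000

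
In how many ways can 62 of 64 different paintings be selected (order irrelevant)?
C(64,62) = 64!/(62!×2!) = 2016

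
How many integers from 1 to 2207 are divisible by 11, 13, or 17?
⌊2207/11⌋+⌊2207/13⌋+⌊2207/17⌋ - ⌊2207/143⌋-⌊2207/187⌋-⌊2207/221⌋ + ⌊2207/2431⌋ = 200+169+129 - 15-11-9 + 0 = 463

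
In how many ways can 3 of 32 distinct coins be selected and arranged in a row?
P(32,3) = 32!/(32-3)! = 29760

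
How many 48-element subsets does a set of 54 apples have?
C(54,48) = 54!/(48!×6!) = 25827165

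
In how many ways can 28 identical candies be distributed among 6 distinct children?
C(28+6-1, 6-1) = C(33, 5) = 237336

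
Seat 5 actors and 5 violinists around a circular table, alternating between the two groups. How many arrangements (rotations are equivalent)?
Fix one of the actors: (5-1)! ways for the remaining actors, × 5! ways for the violinists = 24 × 120 = 2880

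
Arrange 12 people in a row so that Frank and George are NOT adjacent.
Total - adjacent = 12! - (12-1)!×2 = 479001600 - 79833600 = 399168000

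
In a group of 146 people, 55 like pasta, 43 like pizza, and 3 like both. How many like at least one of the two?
|A∪B| = |A| + |B| - |A∩B| = 55 + 43 - 3 = 95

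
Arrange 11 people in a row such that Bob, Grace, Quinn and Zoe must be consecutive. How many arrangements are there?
Treat the 4 as one block: (11-4+1)! × 4! = 40320 × 24 = 967680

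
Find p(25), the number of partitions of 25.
Pentagonal recurrence p(n) = p(n-1) + p(n-2) - p(n-5) - p(n-7) + p(n-12) + p(n-15) - ... gives p(0..24) = 1, 1, 2, 3, 5, 7, 11, 15, 22, 30, 42, 56, 77, 101, 135, 176, 231, 297, 385, 490, 627, 792, 1002, 1255, 1575. p(25) = p(24) + p(23) - p(20) - p(18) + p(13) + p(10) - p(3) = 1575 + 1255 - 627 - 385 + 101 + 42 - 3 = 1958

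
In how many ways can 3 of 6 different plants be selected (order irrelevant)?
C(6,3) = 6!/(3!×3!) = 20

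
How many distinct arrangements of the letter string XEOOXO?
6! / (2! × 1! × 3!) = 60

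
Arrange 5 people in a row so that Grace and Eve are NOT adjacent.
Total - adjacent = 5! - (5-1)!×2 = 120 - 48 = 72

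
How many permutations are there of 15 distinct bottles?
15! = 1307674368000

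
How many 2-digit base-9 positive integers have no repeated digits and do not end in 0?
Last digit: 8 nonzero choices. First digit: 7 (nonzero, ≠last). Middle 0: P(7,0) = 1. Total = 56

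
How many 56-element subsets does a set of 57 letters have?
C(57,56) = 57!/(56!×1!) = 57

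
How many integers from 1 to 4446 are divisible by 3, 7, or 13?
⌊4446/3⌋+⌊4446/7⌋+⌊4446/13⌋ - ⌊4446/21⌋-⌊4446/39⌋-⌊4446/91⌋ + ⌊4446/273⌋ = 1482+635+342 - 211-114-48 + 16 = 2102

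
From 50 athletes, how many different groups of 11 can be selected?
C(50,11) = 50!/(11!×39!) = 37353738800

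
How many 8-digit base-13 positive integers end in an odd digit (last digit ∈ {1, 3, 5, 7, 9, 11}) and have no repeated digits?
Last∈{1,3,5,7,9,11}. Last=0: 0. Last nonzero: 6×11×P(11,6) = 21954240. Total = 21954240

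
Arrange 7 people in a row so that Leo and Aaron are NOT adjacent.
Total - adjacent = 7! - (7-1)!×2 = 5040 - 1440 = 3600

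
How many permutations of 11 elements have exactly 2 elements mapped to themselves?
Choose the 2 fixed points C(11,2) = 55, derange the rest: !9 = Σ_{j=0}^{9} (-1)^j·9!/j! = 362880 - 362880 + 181440 - 60480 + 15120 - 3024 + 504 - 72 + 9 - 1 = 133496. Product = 55 × 133496 = 7342280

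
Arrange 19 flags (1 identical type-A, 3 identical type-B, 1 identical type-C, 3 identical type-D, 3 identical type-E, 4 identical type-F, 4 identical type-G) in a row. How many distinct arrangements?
19! / (1! × 3! × 1! × 3! × 3! × 4! × 4!) = 977728752000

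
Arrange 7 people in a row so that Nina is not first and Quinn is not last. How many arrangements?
By inclusion-exclusion: 7! - 2×(7-1)! + (7-2)! = 5040 - 1440 + 120 = 3720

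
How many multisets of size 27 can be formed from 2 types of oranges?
C(27+2-1, 2-1) = C(28, 1) = 28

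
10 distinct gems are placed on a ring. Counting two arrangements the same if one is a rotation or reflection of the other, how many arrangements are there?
(10-1)!/2 = 362880/2 = 181440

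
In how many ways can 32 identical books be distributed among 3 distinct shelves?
C(32+3-1, 3-1) = C(34, 2) = 561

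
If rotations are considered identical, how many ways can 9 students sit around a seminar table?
Circular: fix one position, arrange the rest. (9-1)! = 40320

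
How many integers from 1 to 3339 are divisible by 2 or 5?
⌊3339/2⌋ + ⌊3339/5⌋ - ⌊3339/10⌋ = 1669 + 667 - 333 = 2003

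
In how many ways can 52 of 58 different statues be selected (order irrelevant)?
C(58,52) = 58!/(52!×6!) = 40475358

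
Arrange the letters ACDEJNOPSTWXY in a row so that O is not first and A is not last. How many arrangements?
By inclusion-exclusion: 13! - 2×(13-1)! + (13-2)! = 6227020800 - 958003200 + 39916800 = 5308934400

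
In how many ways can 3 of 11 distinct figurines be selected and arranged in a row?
P(11,3) = 11!/(11-3)! = 990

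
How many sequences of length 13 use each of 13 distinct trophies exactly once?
13! = 6227020800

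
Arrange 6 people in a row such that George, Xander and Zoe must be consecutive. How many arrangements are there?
Treat the 3 as one block: (6-3+1)! × 3! = 24 × 6 = 144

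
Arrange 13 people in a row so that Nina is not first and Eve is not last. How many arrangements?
By inclusion-exclusion: 13! - 2×(13-1)! + (13-2)! = 6227020800 - 958003200 + 39916800 = 5308934400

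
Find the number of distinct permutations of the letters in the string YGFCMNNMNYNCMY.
14! / (4! × 3! × 3! × 2! × 1! × 1!) = 50450400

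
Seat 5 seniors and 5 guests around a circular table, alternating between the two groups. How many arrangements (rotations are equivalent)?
Fix one of the seniors: (5-1)! ways for the remaining seniors, × 5! ways for the guests = 24 × 120 = 2880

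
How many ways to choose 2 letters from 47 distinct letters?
C(47,2) = 47!/(2!×45!) = 1081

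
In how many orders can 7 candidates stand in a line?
7! = 5040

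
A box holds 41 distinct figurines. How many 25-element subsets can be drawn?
C(41,25) = 41!/(25!×16!) = 103077446706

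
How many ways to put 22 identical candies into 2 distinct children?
C(22+2-1, 2-1) = C(23, 1) = 23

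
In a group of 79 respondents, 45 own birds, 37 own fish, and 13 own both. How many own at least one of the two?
|A∪B| = |A| + |B| - |A∩B| = 45 + 37 - 13 = 69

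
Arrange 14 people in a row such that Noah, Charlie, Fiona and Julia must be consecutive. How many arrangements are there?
Treat the 4 as one block: (14-4+1)! × 4! = 39916800 × 24 = 958003200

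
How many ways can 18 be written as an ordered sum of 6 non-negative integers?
C(18+6-1, 6-1) = C(23, 5) = 33649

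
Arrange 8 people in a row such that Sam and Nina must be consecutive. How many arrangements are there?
Treat the 2 as one block: (8-2+1)! × 2! = 5040 × 2 = 10080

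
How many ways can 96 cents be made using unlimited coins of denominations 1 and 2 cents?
Coefficient of x^96 in 1/(1-x^1) · 1/(1-x^2). Use j coins of 2 for j = 0..⌊96/2⌋ = 48, the rest in 1s: 48 + 1 = 49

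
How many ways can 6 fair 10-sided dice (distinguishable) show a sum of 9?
Coefficient of x^9 in (x + x² + ... + x^10)^6. By inclusion-exclusion on dice exceeding 10: Σ_j (-1)^j C(6,j)·C(9-1-10j, 5) = C(6,0)·C(8,5) = 1·56 = 56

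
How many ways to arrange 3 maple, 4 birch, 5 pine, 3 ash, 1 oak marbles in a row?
16! / (3! × 4! × 5! × 3! × 1!) = 201801600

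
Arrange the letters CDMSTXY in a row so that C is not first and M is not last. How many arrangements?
By inclusion-exclusion: 7! - 2×(7-1)! + (7-2)! = 5040 - 1440 + 120 = 3720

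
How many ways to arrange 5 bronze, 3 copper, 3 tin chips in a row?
11! / (5! × 3! × 3!) = 9240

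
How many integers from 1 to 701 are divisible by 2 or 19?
⌊701/2⌋ + ⌊701/19⌋ - ⌊701/38⌋ = 350 + 36 - 18 = 368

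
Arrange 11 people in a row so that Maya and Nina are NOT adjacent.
Total - adjacent = 11! - (11-1)!×2 = 39916800 - 7257600 = 32659200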